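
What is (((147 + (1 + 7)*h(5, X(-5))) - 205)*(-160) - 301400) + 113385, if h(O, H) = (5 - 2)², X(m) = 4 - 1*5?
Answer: -190255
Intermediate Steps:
X(m) = -1 (X(m) = 4 - 5 = -1)
h(O, H) = 9 (h(O, H) = 3² = 9)
(((147 + (1 + 7)*h(5, X(-5))) - 205)*(-160) - 301400) + 113385 = (((147 + (1 + 7)*9) - 205)*(-160) - 301400) + 113385 = (((147 + 8*9) - 205)*(-160) - 301400) + 113385 = (((147 + 72) - 205)*(-160) - 301400) + 113385 = ((219 - 205)*(-160) - 301400) + 113385 = (14*(-160) - 301400) + 113385 = (-2240 - 301400) + 113385 = -303640 + 113385 = -190255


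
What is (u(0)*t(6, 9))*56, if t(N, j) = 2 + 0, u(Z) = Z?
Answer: 0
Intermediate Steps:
t(N, j) = 2
(u(0)*t(6, 9))*56 = (0*2)*56 = 0*56 = 0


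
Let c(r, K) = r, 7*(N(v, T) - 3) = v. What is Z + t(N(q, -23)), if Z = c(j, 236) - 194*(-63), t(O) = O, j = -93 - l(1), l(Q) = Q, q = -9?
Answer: 84908/7 ≈ 12130.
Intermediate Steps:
N(v, T) = 3 + v/7
j = -94 (j = -93 - 1*1 = -93 - 1 = -94)
Z = 12128 (Z = -94 - 194*(-63) = -94 + 12222 = 12128)
Z + t(N(q, -23)) = 12128 + (3 + (⅐)*(-9)) = 12128 + (3 - 9/7) = 12128 + 12/7 = 84908/7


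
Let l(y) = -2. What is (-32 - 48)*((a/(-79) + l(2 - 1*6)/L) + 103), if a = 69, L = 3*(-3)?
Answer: -5821600/711 ≈ -8187.9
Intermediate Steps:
L = -9
(-32 - 48)*((a/(-79) + l(2 - 1*6)/L) + 103) = (-32 - 48)*((69/(-79) - 2/(-9)) + 103) = -80*((69*(-1/79) - 2*(-⅑)) + 103) = -80*((-69/79 + 2/9) + 103) = -80*(-463/711 + 103) = -80*72770/711 = -5821600/711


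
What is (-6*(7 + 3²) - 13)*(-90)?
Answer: 9810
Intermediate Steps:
(-6*(7 + 3²) - 13)*(-90) = (-6*(7 + 9) - 13)*(-90) = (-6*16 - 13)*(-90) = (-96 - 13)*(-90) = -109*(-90) = 9810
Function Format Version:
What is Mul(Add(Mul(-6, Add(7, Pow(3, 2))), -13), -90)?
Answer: 9810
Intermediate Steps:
Mul(Add(Mul(-6, Add(7, Pow(3, 2))), -13), -90) = Mul(Add(Mul(-6, Add(7, 9)), -13), -90) = Mul(Add(Mul(-6, 16), -13), -90) = Mul(Add(-96, -13), -90) = Mul(-109, -90) = 9810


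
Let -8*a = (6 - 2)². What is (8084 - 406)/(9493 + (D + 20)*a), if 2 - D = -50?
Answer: 7678/9349 ≈ 0.82126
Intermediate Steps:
a = -2 (a = -(6 - 2)²/8 = -⅛*4² = -⅛*16 = -2)
D = 52 (D = 2 - 1*(-50) = 2 + 50 = 52)
(8084 - 406)/(9493 + (D + 20)*a) = (8084 - 406)/(9493 + (52 + 20)*(-2)) = 7678/(9493 + 72*(-2)) = 7678/(9493 - 144) = 7678/9349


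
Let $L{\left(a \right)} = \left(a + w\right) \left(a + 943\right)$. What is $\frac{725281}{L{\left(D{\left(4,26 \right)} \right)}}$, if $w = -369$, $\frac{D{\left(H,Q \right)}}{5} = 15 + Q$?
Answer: $- \frac{725281}{188272} \approx -3.8523$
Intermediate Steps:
$D{\left(H,Q \right)} = 75 + 5 Q$ ($D{\left(H,Q \right)} = 5 \left(15 + Q\right) = 75 + 5 Q$)
$L{\left(a \right)} = \left(-369 + a\right) \left(943 + a\right)$ ($L{\left(a \right)} = \left(a - 369\right) \left(a + 943\right) = \left(-369 + a\right) \left(943 + a\right)$)
$\frac{725281}{L{\left(D{\left(4,26 \right)} \right)}} = \frac{725281}{-347967 + \left(75 + 5 \cdot 26\right)^{2} + 574 \left(75 + 5 \cdot 26\right)} = \frac{725281}{-347967 + \left(75 + 130\right)^{2} + 574 \left(75 + 130\right)} = \frac{725281}{-347967 + 205^{2} + 574 \cdot 205} = \frac{725281}{-347967 + 42025 + 117670} = \frac{725281}{-188272} = 725281 \left(- \frac{1}{188272}\right) = - \frac{725281}{188272}$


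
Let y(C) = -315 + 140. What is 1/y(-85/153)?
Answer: -1/175 ≈ -0.0057143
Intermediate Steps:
y(C) = -175
1/y(-85/153) = 1/(-175) = -1/175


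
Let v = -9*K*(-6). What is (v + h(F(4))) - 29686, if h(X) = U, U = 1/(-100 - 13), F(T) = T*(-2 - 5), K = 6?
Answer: -3317907/113 ≈ -29362.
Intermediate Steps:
F(T) = -7*T (F(T) = T*(-7) = -7*T)
v = 324 (v = -9*6*(-6) = -54*(-6) = 324)
U = -1/113 (U = 1/(-113) = -1/113 ≈ -0.0088496)
h(X) = -1/113
(v + h(F(4))) - 29686 = (324 - 1/113) - 29686 = 36611/113 - 29686 = -3317907/113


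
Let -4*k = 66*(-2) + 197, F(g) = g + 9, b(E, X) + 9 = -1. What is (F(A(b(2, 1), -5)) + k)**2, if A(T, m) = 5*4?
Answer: 2601/16 ≈ 162.56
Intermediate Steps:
b(E, X) = -10 (b(E, X) = -9 - 1 = -10)
A(T, m) = 20
F(g) = 9 + g
k = -65/4 (k = -(66*(-2) + 197)/4 = -(-132 + 197)/4 = -1/4*65 = -65/4 ≈ -16.250)
(F(A(b(2, 1), -5)) + k)**2 = ((9 + 20) - 65/4)**2 = (29 - 65/4)**2 = (51/4)**2 = 2601/16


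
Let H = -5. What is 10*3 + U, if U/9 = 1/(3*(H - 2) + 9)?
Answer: 117/4 ≈ 29.250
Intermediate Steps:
U = -3/4 (U = 9/(3*(-5 - 2) + 9) = 9/(3*(-7) + 9) = 9/(-21 + 9) = 9/(-12) = 9*(-1/12) = -3/4 ≈ -0.75000)
10*3 + U = 10*3 - 3/4 = 30 - 3/4 = 117/4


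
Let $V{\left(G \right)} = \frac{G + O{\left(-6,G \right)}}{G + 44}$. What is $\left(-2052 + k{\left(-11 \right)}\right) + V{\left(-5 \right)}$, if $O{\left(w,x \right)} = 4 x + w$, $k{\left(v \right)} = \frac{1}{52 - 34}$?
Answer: $- \frac{480341}{234} \approx -2052.7$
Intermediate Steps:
$k{\left(v \right)} = \frac{1}{18}$
$O{\left(w,x \right)} = w + 4 x$
$V{\left(G \right)} = \frac{-6 + 5 G}{44 + G}$ ($V{\left(G \right)} = \frac{G + \left(-6 + 4 G\right)}{G + 44} = \frac{-6 + 5 G}{44 + G}$)
$\left(-2052 + k{\left(-11 \right)}\right) + V{\left(-5 \right)} = \left(-2052 + \frac{1}{18}\right) + \frac{-6 + 5 \left(-5\right)}{44 - 5} = - \frac{36935}{18} + \frac{-6 - 25}{39} = - \frac{36935}{18} + \frac{1}{39} \left(-31\right) = - \frac{36935}{18} - \frac{31}{39} = - \frac{480341}{234}$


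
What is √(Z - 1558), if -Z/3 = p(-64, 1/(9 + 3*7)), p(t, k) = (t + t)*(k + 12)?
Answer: √76570/5 ≈ 55.343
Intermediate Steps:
p(t, k) = 2*t*(12 + k) (p(t, k) = (2*t)*(12 + k) = 2*t*(12 + k))
Z = 23104/5 (Z = -6*(-64)*(12 + 1/(9 + 3*7)) = -6*(-64)*(12 + 1/(9 + 21)) = -6*(-64)*(12 + 1/30) = -6*(-64)*361/30 = -3*(-23104/15) = 23104/5 ≈ 4620.8)
√(Z - 1558) = √(23104/5 - 1558) = √(15314/5) = √76570/5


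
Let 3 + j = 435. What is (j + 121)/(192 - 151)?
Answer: 553/41 ≈ 13.488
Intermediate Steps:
j = 432 (j = -3 + 435 = 432)
(j + 121)/(192 - 151) = (432 + 121)/(192 - 151) = 553/41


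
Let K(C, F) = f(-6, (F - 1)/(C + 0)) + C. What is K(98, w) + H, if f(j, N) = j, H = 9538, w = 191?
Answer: 9630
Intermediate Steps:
K(C, F) = -6 + C
K(98, w) + H = (-6 + 98) + 9538 = 92 + 9538 = 9630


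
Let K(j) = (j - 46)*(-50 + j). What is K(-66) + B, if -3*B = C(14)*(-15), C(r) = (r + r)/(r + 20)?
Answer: 220934/17 ≈ 12996.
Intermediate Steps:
C(r) = 2*r/(20 + r) (C(r) = (2*r)/(20 + r) = 2*r/(20 + r))
B = 70/17 (B = -2*14/(20 + 14)*(-15)/3 = -2*14/34*(-15)/3 = -2*14*(1/34)*(-15)/3 = -14*(-15)/51 = -⅓*(-210/17) = 70/17 ≈ 4.1176)
K(j) = (-50 + j)*(-46 + j) (K(j) = (-46 + j)*(-50 + j) = (-50 + j)*(-46 + j))
K(-66) + B = (2300 + (-66)² - 96*(-66)) + 70/17 = (2300 + 4356 + 6336) + 70/17 = 12992 + 70/17 = 220934/17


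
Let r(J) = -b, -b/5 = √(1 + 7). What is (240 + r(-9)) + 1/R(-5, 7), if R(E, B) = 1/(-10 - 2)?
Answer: 228 + 10*√2 ≈ 242.14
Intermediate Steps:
R(E, B) = -1/12 (R(E, B) = 1/(-12) = -1/12)
b = -10*√2 (b = -5*√(1 + 7) = -10*√2 ≈ -14.142)
r(J) = 10*√2 (r(J) = -(-10)*√2 = 10*√2)
(240 + r(-9)) + 1/R(-5, 7) = (240 + 10*√2) + 1/(-1/12) = (240 + 10*√2) - 12 = 228 + 10*√2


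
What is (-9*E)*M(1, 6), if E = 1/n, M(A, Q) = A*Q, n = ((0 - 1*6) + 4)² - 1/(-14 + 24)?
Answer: -180/13 ≈ -13.846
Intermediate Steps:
n = 39/10 (n = ((0 - 6) + 4)² - 1/10 = (-6 + 4)² - 1*⅒ = (-2)² - ⅒ = 4 - ⅒ = 39/10 ≈ 3.9000)
E = 10/39 (E = 1/(39/10) = 10/39 ≈ 0.25641)
(-9*E)*M(1, 6) = (-9*10/39)*(1*6) = -30/13*6 = -180/13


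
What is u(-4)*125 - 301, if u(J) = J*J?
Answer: 1699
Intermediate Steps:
u(J) = J²
u(-4)*125 - 301 = (-4)²*125 - 301 = 16*125 - 301 = 2000 - 301 = 1699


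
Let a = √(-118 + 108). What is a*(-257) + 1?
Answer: 1 - 257*I*√10 ≈ 1.0 - 812.71*I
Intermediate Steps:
a = I*√10 (a = √(-10) = I*√10 ≈ 3.1623*I)
a*(-257) + 1 = (I*√10)*(-257) + 1 = -257*I*√10 + 1 = 1 - 257*I*√10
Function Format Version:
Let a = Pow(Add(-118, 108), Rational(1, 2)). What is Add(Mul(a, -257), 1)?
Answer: Add(1, Mul(-257, I, Pow(10, Rational(1, 2)))) ≈ Add(1.0000, Mul(-812.71, I))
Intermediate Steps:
a = Mul(I, Pow(10, Rational(1, 2))) (a = Pow(-10, Rational(1, 2)) = Mul(I, Pow(10, Rational(1, 2))) ≈ Mul(3.1623, I))
Add(Mul(a, -257), 1) = Add(Mul(Mul(I, Pow(10, Rational(1, 2))), -257), 1) = Add(Mul(-257, I, Pow(10, Rational(1, 2))), 1) = Add(1, Mul(-257, I, Pow(10, Rational(1, 2))))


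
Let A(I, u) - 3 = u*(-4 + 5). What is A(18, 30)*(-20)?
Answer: -660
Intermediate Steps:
A(I, u) = 3 + u (A(I, u) = 3 + u*(-4 + 5) = 3 + u*1 = 3 + u)
A(18, 30)*(-20) = (3 + 30)*(-20) = 33*(-20) = -660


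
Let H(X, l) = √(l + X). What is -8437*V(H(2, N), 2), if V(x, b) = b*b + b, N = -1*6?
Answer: -50622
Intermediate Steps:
N = -6
H(X, l) = √(X + l)
V(x, b) = b + b² (V(x, b) = b² + b = b + b²)
-8437*V(H(2, N), 2) = -16874*(1 + 2) = -16874*3 = -8437*6 = -50622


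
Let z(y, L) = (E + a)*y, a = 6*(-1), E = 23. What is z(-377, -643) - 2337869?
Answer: -2344278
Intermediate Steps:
a = -6
z(y, L) = 17*y (z(y, L) = (23 - 6)*y = 17*y)
z(-377, -643) - 2337869 = 17*(-377) - 2337869 = -6409 - 2337869 = -2344278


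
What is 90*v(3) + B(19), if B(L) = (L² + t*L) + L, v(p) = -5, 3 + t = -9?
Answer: -298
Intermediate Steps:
t = -12 (t = -3 - 9 = -12)
B(L) = L² - 11*L (B(L) = (L² - 12*L) + L = L² - 11*L)
90*v(3) + B(19) = 90*(-5) + 19*(-11 + 19) = -450 + 19*8 = -450 + 152 = -298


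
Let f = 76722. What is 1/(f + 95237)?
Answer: 1/171959 ≈ 5.8153e-6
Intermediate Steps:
1/(f + 95237) = 1/(76722 + 95237) = 1/171959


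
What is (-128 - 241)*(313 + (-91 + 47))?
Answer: -99261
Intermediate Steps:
(-128 - 241)*(313 + (-91 + 47)) = -369*(313 - 44) = -369*269 = -99261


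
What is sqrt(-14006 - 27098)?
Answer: 4*I*sqrt(2569) ≈ 202.74*I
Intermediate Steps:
sqrt(-14006 - 27098) = sqrt(-41104) = 4*I*sqrt(2569)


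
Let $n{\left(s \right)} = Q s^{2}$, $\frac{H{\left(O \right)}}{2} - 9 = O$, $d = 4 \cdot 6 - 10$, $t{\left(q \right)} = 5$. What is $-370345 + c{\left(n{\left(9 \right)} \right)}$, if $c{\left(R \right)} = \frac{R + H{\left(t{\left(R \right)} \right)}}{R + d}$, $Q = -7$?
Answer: $- \frac{29257178}{79} \approx -3.7034 \cdot 10^{5}$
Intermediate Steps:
$d = 14$ ($d = 24 - 10 = 14$)
$H{\left(O \right)} = 18 + 2 O$
$n{\left(s \right)} = - 7 s^{2}$
$c{\left(R \right)} = \frac{28 + R}{14 + R}$ ($c{\left(R \right)} = \frac{R + \left(18 + 2 \cdot 5\right)}{R + 14} = \frac{R + \left(18 + 10\right)}{14 + R} = \frac{R + 28}{14 + R} = \frac{28 + R}{14 + R}$)
$-370345 + c{\left(n{\left(9 \right)} \right)} = -370345 + \frac{28 - 7 \cdot 9^{2}}{14 - 7 \cdot 9^{2}} = -370345 + \frac{28 - 567}{14 - 567} = -370345 + \frac{1}{-553} \left(-539\right) = -370345 - - \frac{77}{79} = -370345 + \frac{77}{79} = - \frac{29257178}{79}$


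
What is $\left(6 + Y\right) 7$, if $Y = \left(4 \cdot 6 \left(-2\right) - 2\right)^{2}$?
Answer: $17542$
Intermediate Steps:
$Y = 2500$ ($Y = \left(4 \left(-12\right) - 2\right)^{2} = \left(-48 - 2\right)^{2} = \left(-50\right)^{2} = 2500$)
$\left(6 + Y\right) 7 = \left(6 + 2500\right) 7 = 2506 \cdot 7 = 17542$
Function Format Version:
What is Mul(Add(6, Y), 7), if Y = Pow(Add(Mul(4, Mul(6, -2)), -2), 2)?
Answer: 17542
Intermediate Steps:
Y = 2500 (Y = Pow(Add(Mul(4, -12), -2), 2) = Pow(Add(-48, -2), 2) = Pow(-50, 2) = 2500)
Mul(Add(6, Y), 7) = Mul(Add(6, 2500), 7) = Mul(2506, 7) = 17542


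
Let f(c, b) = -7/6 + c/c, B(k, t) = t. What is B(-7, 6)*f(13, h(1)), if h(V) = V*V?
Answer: -1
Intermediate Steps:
h(V) = V**2
f(c, b) = -1/6 (f(c, b) = -7*1/6 + 1 = -7/6 + 1 = -1/6)
B(-7, 6)*f(13, h(1)) = 6*(-1/6) = -1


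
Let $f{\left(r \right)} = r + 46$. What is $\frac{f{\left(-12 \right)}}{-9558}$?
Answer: $- \frac{17}{4779} \approx -0.0035572$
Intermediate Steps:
$f{\left(r \right)} = 46 + r$
$\frac{f{\left(-12 \right)}}{-9558} = \frac{46 - 12}{-9558} = 34 \left(- \frac{1}{9558}\right) = - \frac{17}{4779}$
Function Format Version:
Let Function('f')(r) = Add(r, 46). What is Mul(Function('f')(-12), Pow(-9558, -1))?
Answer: Rational(-17, 4779) ≈ -0.0035572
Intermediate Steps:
Function('f')(r) = Add(46, r)
Mul(Function('f')(-12), Pow(-9558, -1)) = Mul(Add(46, -12), Pow(-9558, -1)) = Mul(34, Rational(-1, 9558)) = Rational(-17, 4779)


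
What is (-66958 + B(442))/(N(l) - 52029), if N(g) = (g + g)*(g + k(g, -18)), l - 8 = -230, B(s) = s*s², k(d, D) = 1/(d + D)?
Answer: 1725678600/930817 ≈ 1853.9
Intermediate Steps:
k(d, D) = 1/(D + d)
B(s) = s³
l = -222 (l = 8 - 230 = -222)
N(g) = 2*g*(g + 1/(-18 + g)) (N(g) = (g + g)*(g + 1/(-18 + g)) = (2*g)*(g + 1/(-18 + g)) = 2*g*(g + 1/(-18 + g)))
(-66958 + B(442))/(N(l) - 52029) = (-66958 + 442³)/(2*(-222)*(1 - 222*(-18 - 222))/(-18 - 222) - 52029) = (-66958 + 86350888)/(2*(-222)*(1 - 222*(-240))/(-240) - 52029) = 86283930/(2*(-222)*(-1/240)*(1 + 53280) - 52029) = 86283930/(2*(-222)*(-1/240)*53281 - 52029) = 86283930/(1971397/20 - 52029) = 86283930/(930817/20) = 86283930*(20/930817) = 1725678600/930817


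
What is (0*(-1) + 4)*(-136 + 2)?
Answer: -536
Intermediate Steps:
(0*(-1) + 4)*(-136 + 2) = (0 + 4)*(-134) = 4*(-134) = -536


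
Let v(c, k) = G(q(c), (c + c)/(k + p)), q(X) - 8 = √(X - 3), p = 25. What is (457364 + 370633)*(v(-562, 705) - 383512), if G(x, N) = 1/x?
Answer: 827997*(-383512*√565 + 3068095*I)/(√565 - 8*I) ≈ -3.1755e+11 - 31296.0*I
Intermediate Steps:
q(X) = 8 + √(-3 + X) (q(X) = 8 + √(X - 3) = 8 + √(-3 + X))
v(c, k) = 1/(8 + √(-3 + c))
(457364 + 370633)*(v(-562, 705) - 383512) = (457364 + 370633)*(1/(8 + √(-3 - 562)) - 383512) = 827997*(1/(8 + √(-565)) - 383512) = 827997*(1/(8 + I*√565) - 383512) = 827997*(-383512 + 1/(8 + I*√565)) = -317546785464 + 827997/(8 + I*√565)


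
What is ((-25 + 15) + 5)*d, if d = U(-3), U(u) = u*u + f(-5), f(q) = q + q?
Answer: 5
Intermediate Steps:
f(q) = 2*q
U(u) = -10 + u² (U(u) = u*u + 2*(-5) = u² - 10 = -10 + u²)
d = -1 (d = -10 + (-3)² = -10 + 9 = -1)
((-25 + 15) + 5)*d = ((-25 + 15) + 5)*(-1) = (-10 + 5)*(-1) = -5*(-1) = 5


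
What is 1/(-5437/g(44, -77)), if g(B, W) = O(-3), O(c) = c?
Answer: 3/5437 ≈ 0.00055178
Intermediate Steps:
g(B, W) = -3
1/(-5437/g(44, -77)) = 1/(-5437/(-3)) = 1/(-5437*(-⅓)) = 1/(5437/3) = 3/5437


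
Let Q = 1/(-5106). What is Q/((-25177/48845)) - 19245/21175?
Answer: -494596571363/544425182070 ≈ -0.90847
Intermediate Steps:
Q = -1/5106 ≈ -0.00019585
Q/((-25177/48845)) - 19245/21175 = -1/(5106*((-25177/48845))) - 19245/21175 = -1/(5106*((-25177*1/48845))) - 19245*1/21175 = -1/(5106*(-25177/48845)) - 3849/4235 = -1/5106*(-48845/25177) - 3849/4235 = 48845/128553762 - 3849/4235 = -494596571363/544425182070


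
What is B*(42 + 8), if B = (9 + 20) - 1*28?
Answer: 50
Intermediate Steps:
B = 1 (B = 29 - 28 = 1)
B*(42 + 8) = 1*(42 + 8) = 1*50 = 50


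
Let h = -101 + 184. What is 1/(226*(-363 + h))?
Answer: -1/63280 ≈ -1.5803e-5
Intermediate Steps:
h = 83
1/(226*(-363 + h)) = 1/(226*(-363 + 83)) = 1/(226*(-280)) = 1/(-63280) = -1/63280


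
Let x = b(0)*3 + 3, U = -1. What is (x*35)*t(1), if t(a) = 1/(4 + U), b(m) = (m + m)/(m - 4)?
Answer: 35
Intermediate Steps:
b(m) = 2*m/(-4 + m) (b(m) = (2*m)/(-4 + m) = 2*m/(-4 + m))
t(a) = ⅓ (t(a) = 1/(4 - 1) = 1/3 = ⅓)
x = 3 (x = (2*0/(-4 + 0))*3 + 3 = (2*0/(-4))*3 + 3 = (2*0*(-¼))*3 + 3 = 0*3 + 3 = 0 + 3 = 3)
(x*35)*t(1) = (3*35)*(⅓) = 105*(⅓) = 35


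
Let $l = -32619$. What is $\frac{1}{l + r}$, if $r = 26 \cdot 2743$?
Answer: $\frac{1}{38699} \approx 2.584 \cdot 10^{-5}$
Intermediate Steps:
$r = 71318$
$\frac{1}{l + r} = \frac{1}{-32619 + 71318} = \frac{1}{38699}$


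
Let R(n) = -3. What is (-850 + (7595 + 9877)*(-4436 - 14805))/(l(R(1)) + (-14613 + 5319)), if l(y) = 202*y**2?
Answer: 168089801/3738 ≈ 44968.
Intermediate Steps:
(-850 + (7595 + 9877)*(-4436 - 14805))/(l(R(1)) + (-14613 + 5319)) = (-850 + (7595 + 9877)*(-4436 - 14805))/(202*(-3)**2 + (-14613 + 5319)) = (-850 + 17472*(-19241))/(202*9 - 9294) = (-850 - 336178752)/(1818 - 9294) = -336179602/(-7476) = -336179602*(-1/7476) = 168089801/3738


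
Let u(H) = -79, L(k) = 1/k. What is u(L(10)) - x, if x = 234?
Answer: -313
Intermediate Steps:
u(L(10)) - x = -79 - 1*234 = -79 - 234 = -313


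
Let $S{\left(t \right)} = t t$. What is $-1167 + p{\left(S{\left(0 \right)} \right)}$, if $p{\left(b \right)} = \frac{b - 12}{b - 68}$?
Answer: $- \frac{19836}{17} \approx -1166.8$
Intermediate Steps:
$S{\left(t \right)} = t^{2}$
$p{\left(b \right)} = \frac{-12 + b}{-68 + b}$
$-1167 + p{\left(S{\left(0 \right)} \right)} = -1167 + \frac{-12 + 0^{2}}{-68 + 0^{2}} = -1167 + \frac{-12 + 0}{-68 + 0} = -1167 + \frac{1}{-68} \left(-12\right) = -1167 - - \frac{3}{17} = -1167 + \frac{3}{17} = - \frac{19836}{17}$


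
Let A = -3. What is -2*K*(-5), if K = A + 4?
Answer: 10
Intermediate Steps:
K = 1 (K = -3 + 4 = 1)
-2*K*(-5) = -2*1*(-5) = -2*(-5) = 10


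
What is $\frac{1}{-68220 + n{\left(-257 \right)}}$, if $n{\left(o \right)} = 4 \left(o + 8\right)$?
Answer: $- \frac{1}{69216} \approx -1.4448 \cdot 10^{-5}$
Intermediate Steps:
$n{\left(o \right)} = 32 + 4 o$ ($n{\left(o \right)} = 4 \left(8 + o\right) = 32 + 4 o$)
$\frac{1}{-68220 + n{\left(-257 \right)}} = \frac{1}{-68220 + \left(32 + 4 \left(-257\right)\right)} = \frac{1}{-68220 + \left(32 - 1028\right)} = \frac{1}{-68220 - 996} = \frac{1}{-69216} = - \frac{1}{69216}$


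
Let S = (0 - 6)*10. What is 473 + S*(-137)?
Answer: 8693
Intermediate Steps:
S = -60 (S = -6*10 = -60)
473 + S*(-137) = 473 - 60*(-137) = 473 + 8220 = 8693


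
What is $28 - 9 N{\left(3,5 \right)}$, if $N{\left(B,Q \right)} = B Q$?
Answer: $-107$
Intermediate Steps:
$28 - 9 N{\left(3,5 \right)} = 28 - 9 \cdot 3 \cdot 5 = 28 - 135 = -107$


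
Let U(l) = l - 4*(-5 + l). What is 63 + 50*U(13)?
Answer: -887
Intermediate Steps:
U(l) = 20 - 3*l (U(l) = l + (20 - 4*l) = 20 - 3*l)
63 + 50*U(13) = 63 + 50*(20 - 3*13) = 63 + 50*(20 - 39) = 63 + 50*(-19) = 63 - 950 = -887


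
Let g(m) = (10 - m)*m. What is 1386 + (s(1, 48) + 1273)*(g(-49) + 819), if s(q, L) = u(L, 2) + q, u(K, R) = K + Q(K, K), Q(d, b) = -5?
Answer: -2727438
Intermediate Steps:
g(m) = m*(10 - m)
u(K, R) = -5 + K (u(K, R) = K - 5 = -5 + K)
s(q, L) = -5 + L + q (s(q, L) = (-5 + L) + q = -5 + L + q)
1386 + (s(1, 48) + 1273)*(g(-49) + 819) = 1386 + ((-5 + 48 + 1) + 1273)*(-49*(10 - 1*(-49)) + 819) = 1386 + (44 + 1273)*(-49*(10 + 49) + 819) = 1386 + 1317*(-49*59 + 819) = 1386 + 1317*(-2891 + 819) = 1386 + 1317*(-2072) = 1386 - 2728824 = -2727438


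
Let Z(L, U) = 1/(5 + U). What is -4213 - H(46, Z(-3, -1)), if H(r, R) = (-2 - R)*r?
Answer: -8219/2 ≈ -4109.5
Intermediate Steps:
H(r, R) = r*(-2 - R)
-4213 - H(46, Z(-3, -1)) = -4213 - (-1)*46*(2 + 1/(5 - 1)) = -4213 - (-1)*46*(2 + 1/4) = -4213 - (-1)*46*9/4 = -4213 - 1*(-207/2) = -4213 + 207/2 = -8219/2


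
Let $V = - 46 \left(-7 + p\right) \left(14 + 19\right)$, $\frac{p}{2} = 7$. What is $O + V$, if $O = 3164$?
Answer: $-7462$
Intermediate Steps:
$p = 14$ ($p = 2 \cdot 7 = 14$)
$V = -10626$ ($V = - 46 \left(-7 + 14\right) \left(14 + 19\right) = - 46 \cdot 7 \cdot 33 = \left(-46\right) 231 = -10626$)
$O + V = 3164 - 10626 = -7462$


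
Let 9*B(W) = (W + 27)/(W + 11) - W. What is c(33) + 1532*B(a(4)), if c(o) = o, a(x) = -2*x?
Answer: 66767/27 ≈ 2472.9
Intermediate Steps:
B(W) = -W/9 + (27 + W)/(9*(11 + W)) (B(W) = ((W + 27)/(W + 11) - W)/9 = ((27 + W)/(11 + W) - W)/9 = (-W + (27 + W)/(11 + W))/9 = -W/9 + (27 + W)/(9*(11 + W)))
c(33) + 1532*B(a(4)) = 33 + 1532*((27 - (-2*4)**2 - (-20)*4)/(9*(11 - 2*4))) = 33 + 1532*((27 - 1*(-8)**2 - 10*(-8))/(9*(11 - 8))) = 33 + 1532*((1/9)*(27 - 1*64 + 80)/3) = 33 + 1532*((1/9)*(1/3)*(27 - 64 + 80)) = 33 + 1532*((1/9)*(1/3)*43) = 33 + 1532*(43/27) = 33 + 65876/27 = 66767/27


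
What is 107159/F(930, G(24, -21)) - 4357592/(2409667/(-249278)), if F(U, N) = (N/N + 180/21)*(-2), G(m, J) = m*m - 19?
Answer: 143750221146813/322895378 ≈ 4.4519e+5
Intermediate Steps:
G(m, J) = -19 + m² (G(m, J) = m² - 19 = -19 + m²)
F(U, N) = -134/7 (F(U, N) = (1 + 180*(1/21))*(-2) = (1 + 60/7)*(-2) = (67/7)*(-2) = -134/7)
107159/F(930, G(24, -21)) - 4357592/(2409667/(-249278)) = 107159/(-134/7) - 4357592/(2409667/(-249278)) = 107159*(-7/134) - 4357592/(2409667*(-1/249278)) = -750113/134 - 4357592/(-2409667/249278) = -750113/134 - 4357592*(-249278/2409667) = -750113/134 + 1086251818576/2409667 = 143750221146813/322895378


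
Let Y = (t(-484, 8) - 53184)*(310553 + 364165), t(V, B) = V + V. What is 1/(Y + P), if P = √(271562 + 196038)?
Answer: -326226153/11919432324932089633 - 5*√1169/333744105098098509724 ≈ -2.7369e-11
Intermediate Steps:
t(V, B) = 2*V
Y = -36537329136 (Y = (2*(-484) - 53184)*(310553 + 364165) = (-968 - 53184)*674718 = -54152*674718 = -36537329136)
P = 20*√1169 (P = √467600 = 20*√1169 ≈ 683.81)
1/(Y + P) = 1/(-36537329136 + 20*√1169)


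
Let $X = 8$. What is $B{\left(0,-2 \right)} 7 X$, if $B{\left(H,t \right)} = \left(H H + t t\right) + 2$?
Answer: $336$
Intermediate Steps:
$B{\left(H,t \right)} = 2 + H^{2} + t^{2}$ ($B{\left(H,t \right)} = \left(H^{2} + t^{2}\right) + 2 = 2 + H^{2} + t^{2}$)
$B{\left(0,-2 \right)} 7 X = \left(2 + 0^{2} + \left(-2\right)^{2}\right) 7 \cdot 8 = \left(2 + 0 + 4\right) 7 \cdot 8 = 6 \cdot 7 \cdot 8 = 42 \cdot 8 = 336$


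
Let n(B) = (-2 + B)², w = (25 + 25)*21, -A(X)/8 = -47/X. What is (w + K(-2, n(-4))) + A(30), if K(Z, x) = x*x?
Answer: 35378/15 ≈ 2358.5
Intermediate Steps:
A(X) = 376/X (A(X) = -(-376)/X = 376/X)
w = 1050 (w = 50*21 = 1050)
K(Z, x) = x²
(w + K(-2, n(-4))) + A(30) = (1050 + ((-2 - 4)²)²) + 376/30 = (1050 + ((-6)²)²) + 376*(1/30) = (1050 + 36²) + 188/15 = (1050 + 1296) + 188/15 = 2346 + 188/15 = 35378/15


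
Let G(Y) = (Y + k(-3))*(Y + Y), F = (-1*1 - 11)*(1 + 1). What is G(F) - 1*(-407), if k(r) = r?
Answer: 1703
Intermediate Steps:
F = -24 (F = (-1 - 11)*2 = -12*2 = -24)
G(Y) = 2*Y*(-3 + Y) (G(Y) = (Y - 3)*(Y + Y) = (-3 + Y)*(2*Y) = 2*Y*(-3 + Y))
G(F) - 1*(-407) = 2*(-24)*(-3 - 24) - 1*(-407) = 2*(-24)*(-27) + 407 = 1296 + 407 = 1703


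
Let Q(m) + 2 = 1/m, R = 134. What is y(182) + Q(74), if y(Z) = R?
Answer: 9769/74 ≈ 132.01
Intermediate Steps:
Q(m) = -2 + 1/m
y(Z) = 134
y(182) + Q(74) = 134 + (-2 + 1/74) = 134 - 147/74 = 9769/74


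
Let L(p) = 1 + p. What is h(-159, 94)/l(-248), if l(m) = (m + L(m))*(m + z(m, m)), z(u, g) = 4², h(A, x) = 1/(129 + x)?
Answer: 1/25609320 ≈ 3.9048e-8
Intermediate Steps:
z(u, g) = 16
l(m) = (1 + 2*m)*(16 + m) (l(m) = (m + (1 + m))*(m + 16) = (1 + 2*m)*(16 + m))
h(-159, 94)/l(-248) = 1/((129 + 94)*(16 + 2*(-248)² + 33*(-248))) = 1/(223*(16 + 2*61504 - 8184)) = 1/(223*(16 + 123008 - 8184)) = (1/223)/114840 = (1/223)*(1/114840) = 1/25609320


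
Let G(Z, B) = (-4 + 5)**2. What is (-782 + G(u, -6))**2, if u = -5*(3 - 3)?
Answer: 609961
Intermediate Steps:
u = 0 (u = -5*0 = 0)
G(Z, B) = 1 (G(Z, B) = 1**2 = 1)
(-782 + G(u, -6))**2 = (-782 + 1)**2 = (-781)**2 = 609961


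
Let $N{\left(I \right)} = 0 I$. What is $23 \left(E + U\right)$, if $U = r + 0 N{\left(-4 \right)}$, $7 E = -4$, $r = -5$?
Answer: $- \frac{897}{7} \approx -128.14$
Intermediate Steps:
$E = - \frac{4}{7}$ ($E = \frac{1}{7} \left(-4\right) = - \frac{4}{7} \approx -0.57143$)
$N{\left(I \right)} = 0$
$U = -5$ ($U = -5 + 0 \cdot 0 = -5 + 0 = -5$)
$23 \left(E + U\right) = 23 \left(- \frac{4}{7} - 5\right) = 23 \left(- \frac{39}{7}\right) = - \frac{897}{7}$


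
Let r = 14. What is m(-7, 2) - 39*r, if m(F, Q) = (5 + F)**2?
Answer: -542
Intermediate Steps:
m(-7, 2) - 39*r = (5 - 7)**2 - 39*14 = (-2)**2 - 546 = 4 - 546 = -542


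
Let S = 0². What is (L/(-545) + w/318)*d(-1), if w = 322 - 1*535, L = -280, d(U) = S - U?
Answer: -1803/11554 ≈ -0.15605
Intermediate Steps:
S = 0
d(U) = -U (d(U) = 0 - U = -U)
w = -213 (w = 322 - 535 = -213)
(L/(-545) + w/318)*d(-1) = (-280/(-545) - 213/318)*(-1*(-1)) = (-280*(-1/545) - 213*1/318)*1 = (56/109 - 71/106)*1 = -1803/11554*1 = -1803/11554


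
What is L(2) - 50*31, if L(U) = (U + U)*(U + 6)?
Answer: -1518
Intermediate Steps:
L(U) = 2*U*(6 + U) (L(U) = (2*U)*(6 + U) = 2*U*(6 + U))
L(2) - 50*31 = 2*2*(6 + 2) - 50*31 = 2*2*8 - 1550 = 32 - 1550 = -1518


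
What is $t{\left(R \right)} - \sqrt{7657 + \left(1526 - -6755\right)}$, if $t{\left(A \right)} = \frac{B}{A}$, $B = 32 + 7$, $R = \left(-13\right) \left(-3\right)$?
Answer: $1 - \sqrt{15938} \approx -125.25$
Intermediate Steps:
$R = 39$
$B = 39$
$t{\left(A \right)} = \frac{39}{A}$
$t{\left(R \right)} - \sqrt{7657 + \left(1526 - -6755\right)} = \frac{39}{39} - \sqrt{7657 + \left(1526 - -6755\right)} = 39 \cdot \frac{1}{39} - \sqrt{7657 + \left(1526 + 6755\right)} = 1 - \sqrt{7657 + 8281} = 1 - \sqrt{15938}$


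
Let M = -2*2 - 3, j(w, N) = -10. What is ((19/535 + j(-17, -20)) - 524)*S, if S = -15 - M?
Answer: 2285368/535 ≈ 4271.7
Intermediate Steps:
M = -7 (M = -4 - 3 = -7)
S = -8 (S = -15 - 1*(-7) = -15 + 7 = -8)
((19/535 + j(-17, -20)) - 524)*S = ((19/535 - 10) - 524)*(-8) = (-5331/535 - 524)*(-8) = -285671/535*(-8) = 2285368/535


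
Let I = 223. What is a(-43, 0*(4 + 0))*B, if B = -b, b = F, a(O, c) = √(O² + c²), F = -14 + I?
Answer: -8987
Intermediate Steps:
F = 209 (F = -14 + 223 = 209)
b = 209
B = -209 (B = -1*209 = -209)
a(-43, 0*(4 + 0))*B = √((-43)² + (0*(4 + 0))²)*(-209) = √(1849 + (0*4)²)*(-209) = √(1849 + 0²)*(-209) = √(1849 + 0)*(-209) = √1849*(-209) = 43*(-209) = -8987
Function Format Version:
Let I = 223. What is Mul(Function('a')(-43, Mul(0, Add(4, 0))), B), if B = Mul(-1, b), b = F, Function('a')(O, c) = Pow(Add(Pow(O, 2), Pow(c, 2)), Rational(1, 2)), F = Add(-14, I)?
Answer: -8987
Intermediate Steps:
F = 209 (F = Add(-14, 223) = 209)
b = 209
B = -209 (B = Mul(-1, 209) = -209)
Mul(Function('a')(-43, Mul(0, Add(4, 0))), B) = Mul(Pow(Add(Pow(-43, 2), Pow(Mul(0, Add(4, 0)), 2)), Rational(1, 2)), -209) = Mul(Pow(Add(1849, Pow(Mul(0, 4), 2)), Rational(1, 2)), -209) = Mul(Pow(Add(1849, Pow(0, 2)), Rational(1, 2)), -209) = Mul(Pow(Add(1849, 0), Rational(1, 2)), -209) = Mul(Pow(1849, Rational(1, 2)), -209) = Mul(43, -209) = -8987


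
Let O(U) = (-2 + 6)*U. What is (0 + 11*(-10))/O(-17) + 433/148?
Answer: 11431/2516 ≈ 4.5433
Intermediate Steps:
O(U) = 4*U
(0 + 11*(-10))/O(-17) + 433/148 = (0 + 11*(-10))/((4*(-17))) + 433/148 = (0 - 110)/(-68) + 433*(1/148) = -110*(-1/68) + 433/148 = 55/34 + 433/148 = 11431/2516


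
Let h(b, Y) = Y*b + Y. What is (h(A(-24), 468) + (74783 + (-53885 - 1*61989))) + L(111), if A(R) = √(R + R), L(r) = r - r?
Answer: -40623 + 1872*I*√3 ≈ -40623.0 + 3242.4*I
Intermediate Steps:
L(r) = 0
A(R) = √2*√R (A(R) = √(2*R) = √2*√R)
h(b, Y) = Y + Y*b
(h(A(-24), 468) + (74783 + (-53885 - 1*61989))) + L(111) = (468*(1 + √2*√(-24)) + (74783 + (-53885 - 1*61989))) + 0 = (468*(1 + √2*(2*I*√6)) + (74783 + (-53885 - 61989))) + 0 = (468*(1 + 4*I*√3) + (74783 - 115874)) + 0 = ((468 + 1872*I*√3) - 41091) + 0 = (-40623 + 1872*I*√3) + 0 = -40623 + 1872*I*√3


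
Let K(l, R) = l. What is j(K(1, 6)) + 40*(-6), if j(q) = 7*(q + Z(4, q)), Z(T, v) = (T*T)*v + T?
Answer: -93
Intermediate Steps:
Z(T, v) = T + v*T² (Z(T, v) = T²*v + T = v*T² + T = T + v*T²)
j(q) = 28 + 119*q (j(q) = 7*(q + 4*(1 + 4*q)) = 7*(q + (4 + 16*q)) = 7*(4 + 17*q) = 28 + 119*q)
j(K(1, 6)) + 40*(-6) = (28 + 119*1) + 40*(-6) = (28 + 119) - 240 = 147 - 240 = -93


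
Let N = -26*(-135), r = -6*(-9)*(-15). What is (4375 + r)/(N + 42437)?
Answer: 3565/45947 ≈ 0.077589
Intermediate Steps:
r = -810 (r = 54*(-15) = -810)
N = 3510
(4375 + r)/(N + 42437) = (4375 - 810)/(3510 + 42437) = 3565/45947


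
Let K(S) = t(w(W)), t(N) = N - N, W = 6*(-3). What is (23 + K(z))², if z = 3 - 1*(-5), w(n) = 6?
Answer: 529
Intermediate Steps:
W = -18
t(N) = 0
z = 8 (z = 3 + 5 = 8)
K(S) = 0
(23 + K(z))² = (23 + 0)² = 23² = 529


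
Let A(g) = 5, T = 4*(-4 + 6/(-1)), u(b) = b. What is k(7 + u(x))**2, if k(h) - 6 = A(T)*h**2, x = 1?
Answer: 106276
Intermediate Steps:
T = -40 (T = 4*(-4 + 6*(-1)) = 4*(-4 - 6) = 4*(-10) = -40)
k(h) = 6 + 5*h**2
k(7 + u(x))**2 = (6 + 5*(7 + 1)**2)**2 = (6 + 5*8**2)**2 = (6 + 5*64)**2 = (6 + 320)**2 = 326**2 = 106276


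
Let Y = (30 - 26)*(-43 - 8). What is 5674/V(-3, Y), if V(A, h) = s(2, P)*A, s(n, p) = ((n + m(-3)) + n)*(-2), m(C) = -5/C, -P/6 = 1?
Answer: 2837/17 ≈ 166.88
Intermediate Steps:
P = -6 (P = -6*1 = -6)
s(n, p) = -10/3 - 4*n (s(n, p) = ((n - 5/(-3)) + n)*(-2) = ((n - 5*(-1/3)) + n)*(-2) = ((n + 5/3) + n)*(-2) = ((5/3 + n) + n)*(-2) = (5/3 + 2*n)*(-2) = -10/3 - 4*n)
Y = -204 (Y = 4*(-51) = -204)
V(A, h) = -34*A/3 (V(A, h) = (-10/3 - 4*2)*A = (-10/3 - 8)*A = -34*A/3)
5674/V(-3, Y) = 5674/((-34/3*(-3))) = 5674/34 = 5674*(1/34) = 2837/17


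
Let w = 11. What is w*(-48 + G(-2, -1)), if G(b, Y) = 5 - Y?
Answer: -462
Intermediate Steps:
w*(-48 + G(-2, -1)) = 11*(-48 + (5 - 1*(-1))) = 11*(-48 + (5 + 1)) = 11*(-48 + 6) = 11*(-42) = -462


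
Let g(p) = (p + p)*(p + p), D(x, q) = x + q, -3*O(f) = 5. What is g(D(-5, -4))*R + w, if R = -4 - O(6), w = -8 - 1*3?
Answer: -767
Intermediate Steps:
O(f) = -5/3 (O(f) = -⅓*5 = -5/3)
D(x, q) = q + x
g(p) = 4*p² (g(p) = (2*p)*(2*p) = 4*p²)
w = -11 (w = -8 - 3 = -11)
R = -7/3 (R = -4 - 1*(-5/3) = -4 + 5/3 = -7/3 ≈ -2.3333)
g(D(-5, -4))*R + w = (4*(-4 - 5)²)*(-7/3) - 11 = (4*(-9)²)*(-7/3) - 11 = (4*81)*(-7/3) - 11 = 324*(-7/3) - 11 = -756 - 11 = -767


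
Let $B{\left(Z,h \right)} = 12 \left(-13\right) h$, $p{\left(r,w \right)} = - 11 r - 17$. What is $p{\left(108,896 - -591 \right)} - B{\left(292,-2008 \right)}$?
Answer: $-314453$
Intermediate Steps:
$p{\left(r,w \right)} = -17 - 11 r$
$B{\left(Z,h \right)} = - 156 h$
$p{\left(108,896 - -591 \right)} - B{\left(292,-2008 \right)} = \left(-17 - 1188\right) - \left(-156\right) \left(-2008\right) = \left(-17 - 1188\right) - 313248 = -1205 - 313248 = -314453$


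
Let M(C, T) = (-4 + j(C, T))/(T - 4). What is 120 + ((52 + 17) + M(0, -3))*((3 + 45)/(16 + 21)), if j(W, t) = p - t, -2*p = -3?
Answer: 54240/259 ≈ 209.42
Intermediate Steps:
p = 3/2 (p = -1/2*(-3) = 3/2 ≈ 1.5000)
j(W, t) = 3/2 - t
M(C, T) = (-5/2 - T)/(-4 + T) (M(C, T) = (-4 + (3/2 - T))/(T - 4) = (-5/2 - T)/(-4 + T))
120 + ((52 + 17) + M(0, -3))*((3 + 45)/(16 + 21)) = 120 + ((52 + 17) + (-5/2 - 1*(-3))/(-4 - 3))*((3 + 45)/(16 + 21)) = 120 + (69 + (-5/2 + 3)/(-7))*(48/37) = 120 + (69 - 1/7*1/2)*(48*(1/37)) = 120 + (69 - 1/14)*(48/37) = 120 + (965/14)*(48/37) = 120 + 23160/259 = 54240/259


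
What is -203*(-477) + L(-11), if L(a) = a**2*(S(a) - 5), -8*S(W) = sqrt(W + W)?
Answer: 96226 - 121*I*sqrt(22)/8 ≈ 96226.0 - 70.943*I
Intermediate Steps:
S(W) = -sqrt(2)*sqrt(W)/8 (S(W) = -sqrt(W + W)/8 = -sqrt(2)*sqrt(W)/8)
L(a) = a**2*(-5 - sqrt(2)*sqrt(a)/8) (L(a) = a**2*(-sqrt(2)*sqrt(a)/8 - 5) = a**2*(-5 - sqrt(2)*sqrt(a)/8))
-203*(-477) + L(-11) = -203*(-477) + (1/8)*(-11)**2*(-40 - sqrt(2)*sqrt(-11)) = 96831 + (1/8)*121*(-40 - sqrt(2)*I*sqrt(11)) = 96831 + (1/8)*121*(-40 - I*sqrt(22)) = 96831 + (-605 - 121*I*sqrt(22)/8) = 96226 - 121*I*sqrt(22)/8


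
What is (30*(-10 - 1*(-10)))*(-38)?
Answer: 0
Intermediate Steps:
(30*(-10 - 1*(-10)))*(-38) = (30*(-10 + 10))*(-38) = (30*0)*(-38) = 0*(-38) = 0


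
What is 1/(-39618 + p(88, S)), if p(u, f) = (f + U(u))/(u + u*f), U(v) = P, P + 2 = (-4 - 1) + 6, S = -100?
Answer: -8712/345151915 ≈ -2.5241e-5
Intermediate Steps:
P = -1 (P = -2 + ((-4 - 1) + 6) = -2 + (-5 + 6) = -2 + 1 = -1)
U(v) = -1
p(u, f) = (-1 + f)/(u + f*u) (p(u, f) = (f - 1)/(u + u*f) = (-1 + f)/(u + f*u))
1/(-39618 + p(88, S)) = 1/(-39618 + (-1 - 100)/(88*(1 - 100))) = 1/(-39618 + (1/88)*(-101)/(-99)) = 1/(-39618 + (1/88)*(-1/99)*(-101)) = 1/(-39618 + 101/8712) = 1/(-345151915/8712) = -8712/345151915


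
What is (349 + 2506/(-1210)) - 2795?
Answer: -1481083/605 ≈ -2448.1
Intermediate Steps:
(349 + 2506/(-1210)) - 2795 = (349 + 2506*(-1/1210)) - 2795 = (349 - 1253/605) - 2795 = 209892/605 - 2795 = -1481083/605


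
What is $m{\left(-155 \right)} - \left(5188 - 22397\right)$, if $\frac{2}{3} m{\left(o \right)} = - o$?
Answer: $\frac{34883}{2} \approx 17442.0$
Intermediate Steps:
$m{\left(o \right)} = - \frac{3 o}{2}$ ($m{\left(o \right)} = \frac{3 \left(- o\right)}{2} = - \frac{3 o}{2}$)
$m{\left(-155 \right)} - \left(5188 - 22397\right) = \left(- \frac{3}{2}\right) \left(-155\right) - \left(5188 - 22397\right) = \frac{465}{2} - \left(5188 - 22397\right) = \frac{465}{2} - -17209 = \frac{465}{2} + 17209 = \frac{34883}{2}$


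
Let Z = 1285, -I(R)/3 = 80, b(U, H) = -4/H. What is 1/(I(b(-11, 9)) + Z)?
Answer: 1/1045 ≈ 0.00095694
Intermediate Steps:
I(R) = -240 (I(R) = -3*80 = -240)
1/(I(b(-11, 9)) + Z) = 1/(-240 + 1285) = 1/1045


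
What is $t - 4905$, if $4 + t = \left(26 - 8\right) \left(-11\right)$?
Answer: $-5107$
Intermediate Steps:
$t = -202$ ($t = -4 + \left(26 - 8\right) \left(-11\right) = -4 + 18 \left(-11\right) = -4 - 198 = -202$)
$t - 4905 = -202 - 4905 = -5107$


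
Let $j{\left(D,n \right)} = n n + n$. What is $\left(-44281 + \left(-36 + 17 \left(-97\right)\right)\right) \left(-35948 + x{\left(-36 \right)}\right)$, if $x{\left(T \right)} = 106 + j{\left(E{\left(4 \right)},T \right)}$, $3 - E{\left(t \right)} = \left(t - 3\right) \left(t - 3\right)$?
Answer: $1589596212$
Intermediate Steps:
$E{\left(t \right)} = 3 - \left(-3 + t\right)^{2}$ ($E{\left(t \right)} = 3 - \left(t - 3\right) \left(t - 3\right) = 3 - \left(-3 + t\right) \left(-3 + t\right) = 3 - \left(-3 + t\right)^{2}$)
$j{\left(D,n \right)} = n + n^{2}$ ($j{\left(D,n \right)} = n^{2} + n = n + n^{2}$)
$x{\left(T \right)} = 106 + T \left(1 + T\right)$
$\left(-44281 + \left(-36 + 17 \left(-97\right)\right)\right) \left(-35948 + x{\left(-36 \right)}\right) = \left(-44281 + \left(-36 + 17 \left(-97\right)\right)\right) \left(-35948 - \left(-106 + 36 \left(1 - 36\right)\right)\right) = \left(-44281 - 1685\right) \left(-35948 + \left(106 - -1260\right)\right) = \left(-44281 - 1685\right) \left(-35948 + \left(106 + 1260\right)\right) = - 45966 \left(-35948 + 1366\right) = \left(-45966\right) \left(-34582\right) = 1589596212$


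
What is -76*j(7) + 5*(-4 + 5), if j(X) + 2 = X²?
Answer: -3567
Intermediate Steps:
j(X) = -2 + X²
-76*j(7) + 5*(-4 + 5) = -76*(-2 + 7²) + 5*(-4 + 5) = -76*(-2 + 49) + 5*1 = -76*47 + 5 = -3572 + 5 = -3567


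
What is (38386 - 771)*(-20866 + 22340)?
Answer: 55444510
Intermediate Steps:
(38386 - 771)*(-20866 + 22340) = 37615*1474 = 55444510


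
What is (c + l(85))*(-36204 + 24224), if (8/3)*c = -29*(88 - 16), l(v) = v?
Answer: 8362040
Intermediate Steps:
c = -783 (c = 3*(-29*(88 - 16))/8 = 3*(-29*72)/8 = (3/8)*(-2088) = -783)
(c + l(85))*(-36204 + 24224) = (-783 + 85)*(-36204 + 24224) = -698*(-11980) = 8362040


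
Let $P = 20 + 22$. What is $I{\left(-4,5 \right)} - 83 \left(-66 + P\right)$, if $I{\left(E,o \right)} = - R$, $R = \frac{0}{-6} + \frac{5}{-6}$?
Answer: $\frac{11957}{6} \approx 1992.8$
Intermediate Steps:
$R = - \frac{5}{6}$ ($R = 0 \left(- \frac{1}{6}\right) + 5 \left(- \frac{1}{6}\right) = 0 - \frac{5}{6} = - \frac{5}{6} \approx -0.83333$)
$P = 42$
$I{\left(E,o \right)} = \frac{5}{6}$ ($I{\left(E,o \right)} = \left(-1\right) \left(- \frac{5}{6}\right) = \frac{5}{6}$)
$I{\left(-4,5 \right)} - 83 \left(-66 + P\right) = \frac{5}{6} - 83 \left(-66 + 42\right) = \frac{5}{6} - -1992 = \frac{5}{6} + 1992 = \frac{11957}{6}$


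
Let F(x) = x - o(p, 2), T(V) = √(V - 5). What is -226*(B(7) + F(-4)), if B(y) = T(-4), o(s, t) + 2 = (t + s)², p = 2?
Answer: 4068 - 678*I ≈ 4068.0 - 678.0*I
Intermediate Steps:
T(V) = √(-5 + V)
o(s, t) = -2 + (s + t)² (o(s, t) = -2 + (t + s)² = -2 + (s + t)²)
B(y) = 3*I (B(y) = √(-5 - 4) = √(-9) = 3*I)
F(x) = -14 + x (F(x) = x - (-2 + (2 + 2)²) = x - (-2 + 4²) = x - (-2 + 16) = x - 1*14 = x - 14 = -14 + x)
-226*(B(7) + F(-4)) = -226*(3*I + (-14 - 4)) = -226*(3*I - 18) = -226*(-18 + 3*I) = 4068 - 678*I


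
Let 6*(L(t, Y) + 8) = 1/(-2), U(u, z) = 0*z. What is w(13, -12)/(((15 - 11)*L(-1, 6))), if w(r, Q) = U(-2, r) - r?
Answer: 39/97 ≈ 0.40206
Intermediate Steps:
U(u, z) = 0
L(t, Y) = -97/12 (L(t, Y) = -8 + (⅙)/(-2) = -8 + (⅙)*(-½) = -8 - 1/12 = -97/12)
w(r, Q) = -r (w(r, Q) = 0 - r = -r)
w(13, -12)/(((15 - 11)*L(-1, 6))) = (-1*13)/(((15 - 11)*(-97/12))) = -13/(4*(-97/12)) = -13/(-97/3) = -13*(-3/97) = 39/97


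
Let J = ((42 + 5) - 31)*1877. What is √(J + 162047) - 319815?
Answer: -319815 + √192079 ≈ -3.1938e+5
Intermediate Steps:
J = 30032 (J = (47 - 31)*1877 = 16*1877 = 30032)
√(J + 162047) - 319815 = √(30032 + 162047) - 319815 = √192079 - 319815 = -319815 + √192079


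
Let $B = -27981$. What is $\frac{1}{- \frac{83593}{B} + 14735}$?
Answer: $\frac{27981}{412383628} \approx 6.7852 \cdot 10^{-5}$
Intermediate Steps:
$\frac{1}{- \frac{83593}{B} + 14735} = \frac{1}{- \frac{83593}{-27981} + 14735} = \frac{1}{\left(-83593\right) \left(- \frac{1}{27981}\right) + 14735} = \frac{1}{\frac{83593}{27981} + 14735} = \frac{1}{\frac{412383628}{27981}} = \frac{27981}{412383628}$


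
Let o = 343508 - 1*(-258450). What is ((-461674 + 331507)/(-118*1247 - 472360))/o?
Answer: 14463/41435176972 ≈ 3.4905e-7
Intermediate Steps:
o = 601958 (o = 343508 + 258450 = 601958)
((-461674 + 331507)/(-118*1247 - 472360))/o = ((-461674 + 331507)/(-118*1247 - 472360))/601958 = -130167/(-147146 - 472360)*(1/601958) = -130167/(-619506)*(1/601958) = -130167*(-1/619506)*(1/601958) = (14463/68834)*(1/601958) = 14463/41435176972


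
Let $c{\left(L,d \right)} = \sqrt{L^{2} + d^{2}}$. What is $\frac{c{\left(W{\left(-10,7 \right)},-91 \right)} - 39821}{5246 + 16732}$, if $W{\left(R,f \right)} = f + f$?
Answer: $- \frac{39821}{21978} + \frac{7 \sqrt{173}}{21978} \approx -1.8077$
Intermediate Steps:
$W{\left(R,f \right)} = 2 f$
$\frac{c{\left(W{\left(-10,7 \right)},-91 \right)} - 39821}{5246 + 16732} = \frac{\sqrt{\left(2 \cdot 7\right)^{2} + \left(-91\right)^{2}} - 39821}{5246 + 16732} = \frac{\sqrt{14^{2} + 8281} - 39821}{21978} = \left(\sqrt{196 + 8281} - 39821\right) \frac{1}{21978} = \left(\sqrt{8477} - 39821\right) \frac{1}{21978} = \left(7 \sqrt{173} - 39821\right) \frac{1}{21978} = \left(-39821 + 7 \sqrt{173}\right) \frac{1}{21978} = - \frac{39821}{21978} + \frac{7 \sqrt{173}}{21978}$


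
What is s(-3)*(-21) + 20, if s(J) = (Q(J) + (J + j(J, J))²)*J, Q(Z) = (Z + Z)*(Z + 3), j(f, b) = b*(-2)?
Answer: 587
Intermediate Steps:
j(f, b) = -2*b
Q(Z) = 2*Z*(3 + Z) (Q(Z) = (2*Z)*(3 + Z) = 2*Z*(3 + Z))
s(J) = J*(J² + 2*J*(3 + J)) (s(J) = (2*J*(3 + J) + (J - 2*J)²)*J = (2*J*(3 + J) + (-J)²)*J = (2*J*(3 + J) + J²)*J = (J² + 2*J*(3 + J))*J = J*(J² + 2*J*(3 + J)))
s(-3)*(-21) + 20 = (3*(-3)²*(2 - 3))*(-21) + 20 = (3*9*(-1))*(-21) + 20 = -27*(-21) + 20 = 567 + 20 = 587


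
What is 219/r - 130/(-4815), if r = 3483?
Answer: 11165/124227 ≈ 0.089876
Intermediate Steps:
219/r - 130/(-4815) = 219/3483 - 130/(-4815) = 219*(1/3483) - 130*(-1/4815) = 73/1161 + 26/963 = 11165/124227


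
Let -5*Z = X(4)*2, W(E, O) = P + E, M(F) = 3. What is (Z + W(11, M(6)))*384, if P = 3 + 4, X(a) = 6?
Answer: 29952/5 ≈ 5990.4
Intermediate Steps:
P = 7
W(E, O) = 7 + E
Z = -12/5 (Z = -6*2/5 = -1/5*12 = -12/5 ≈ -2.4000)
(Z + W(11, M(6)))*384 = (-12/5 + (7 + 11))*384 = (-12/5 + 18)*384 = (78/5)*384 = 29952/5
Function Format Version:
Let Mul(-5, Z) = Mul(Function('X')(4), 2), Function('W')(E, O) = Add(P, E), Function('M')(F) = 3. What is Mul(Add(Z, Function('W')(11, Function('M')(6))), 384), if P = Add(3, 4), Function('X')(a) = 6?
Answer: Rational(29952, 5) ≈ 5990.4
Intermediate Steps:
P = 7
Function('W')(E, O) = Add(7, E)
Z = Rational(-12, 5) (Z = Mul(Rational(-1, 5), Mul(6, 2)) = Mul(Rational(-1, 5), 12) = Rational(-12, 5) ≈ -2.4000)
Mul(Add(Z, Function('W')(11, Function('M')(6))), 384) = Mul(Add(Rational(-12, 5), Add(7, 11)), 384) = Mul(Add(Rational(-12, 5), 18), 384) = Mul(Rational(78, 5), 384) = Rational(29952, 5)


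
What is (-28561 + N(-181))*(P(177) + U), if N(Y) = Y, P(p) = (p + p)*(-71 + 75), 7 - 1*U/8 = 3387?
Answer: 736485008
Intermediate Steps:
U = -27040 (U = 56 - 8*3387 = 56 - 27096 = -27040)
P(p) = 8*p (P(p) = (2*p)*4 = 8*p)
(-28561 + N(-181))*(P(177) + U) = (-28561 - 181)*(8*177 - 27040) = -28742*(1416 - 27040) = -28742*(-25624) = 736485008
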